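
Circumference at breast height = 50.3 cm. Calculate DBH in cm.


Formula: DBH = C / pi
DBH = 50.3 / pi
pi = 3.14159...
DBH = 16.0 cm

16.0


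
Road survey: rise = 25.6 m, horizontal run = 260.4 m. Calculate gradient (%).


Formula: Gradient = rise / run * 100
Gradient = 25.6 / 260.4 * 100 = 9.8%

9.8


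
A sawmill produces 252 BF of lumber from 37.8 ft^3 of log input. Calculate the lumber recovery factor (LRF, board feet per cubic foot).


Formula: LRF = Lumber Output (BF) / Log Input (ft^3)
LRF = 252 BF / 37.8 ft^3
LRF = 6.67 BF/ft^3

6.67


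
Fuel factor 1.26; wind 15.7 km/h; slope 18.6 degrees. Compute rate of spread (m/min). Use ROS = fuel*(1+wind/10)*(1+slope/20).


Formula: ROS = fuel * (1 + wind/10) * (1 + slope/20)
Wind factor = 1 + 15.7/10 = 2.57
Slope factor = 1 + 18.6/20 = 1.93
ROS = 1.26 * 2.57 * 1.93 = 6.25 m/min

6.25


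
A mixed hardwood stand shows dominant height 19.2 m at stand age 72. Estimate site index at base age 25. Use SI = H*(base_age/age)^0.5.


Formula: SI = H_dom * (base_age / age)^0.5
Age ratio = 25 / 72 = 0.34722
sqrt(age_ratio) = 0.58926
SI = 19.2 * 0.58926 = 11.3 m

11.3


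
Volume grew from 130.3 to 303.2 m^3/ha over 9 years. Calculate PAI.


Formula: PAI = (V_T2 - V_T1) / (T2 - T1)
Volume increment = 303.2 - 130.3 = 172.9 m^3/ha
PAI = 172.9 / 9 = 19.21 m^3/ha/year

19.21


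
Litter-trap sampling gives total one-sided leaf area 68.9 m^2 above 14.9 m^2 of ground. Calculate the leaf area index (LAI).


Formula: LAI = total leaf area / ground area  (dimensionless)
LAI = 68.9 m^2 / 14.9 m^2
LAI = 4.62

4.62


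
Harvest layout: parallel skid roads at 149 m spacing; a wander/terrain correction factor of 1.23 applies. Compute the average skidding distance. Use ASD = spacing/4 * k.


Formula: ASD = (spacing / 4) * correction
Uncorrected distance = spacing / 4 = 149 / 4 = 37.25 m
ASD = 37.25 * 1.23 = 46 m

46


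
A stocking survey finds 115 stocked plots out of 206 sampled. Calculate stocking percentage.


Formula: Stocking % = stocked plots / total plots * 100
Stocking = 115 / 206 * 100
Stocking = 0.5583 * 100 = 55.8%

55.8


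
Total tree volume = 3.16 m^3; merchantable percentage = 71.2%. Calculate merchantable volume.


Formula: MV = V_total * (merchantable_pct / 100)
Merchantable fraction = 71.2% / 100 = 0.712
MV = 3.16 m^3 * 0.712 = 2.25 m^3

2.25


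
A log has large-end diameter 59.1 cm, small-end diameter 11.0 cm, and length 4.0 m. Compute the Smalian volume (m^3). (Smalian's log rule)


Smalian: V = (A1 + A2)/2 * L,  A = pi*(D/200)^2
A1 = pi*(59.1/200)^2 = 0.274325 m^2
A2 = pi*(11.0/200)^2 = 0.009503 m^2
V = (0.274325+0.009503)/2*4.0 = 0.5677 m^3

0.5677


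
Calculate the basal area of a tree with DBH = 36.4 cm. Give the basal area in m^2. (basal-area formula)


Formula: BA = pi * (DBH/2)^2 / 10000  (cm^2 to m^2)
Radius = DBH/2 = 36.4/2 = 18.2 cm
BA = pi * 18.2^2 / 10000
   = 1040.6212 cm^2 / 10000
   = 0.1041 m^2

0.1041


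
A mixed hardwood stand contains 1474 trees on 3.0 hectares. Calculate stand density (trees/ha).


Formula: Stand Density = N_trees / Area_ha
Density = 1474 trees / 3.0 ha
Density = 491 trees/ha

491


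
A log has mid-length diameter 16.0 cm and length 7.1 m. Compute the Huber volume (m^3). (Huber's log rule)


Huber: V = Am * L,  Am = pi*(Dm/200)^2
Am = pi*(16.0/200)^2 = 0.020106 m^2
V = 0.020106*7.1 = 0.1428 m^3

0.1428


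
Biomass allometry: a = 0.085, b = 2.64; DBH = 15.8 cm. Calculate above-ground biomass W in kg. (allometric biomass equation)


Formula: W = a * DBH^b  (allometric power law)
DBH^b = 15.8^2.64 = 1460.3424
W = 0.085 * 1460.3424 = 124.1 kg

124.1


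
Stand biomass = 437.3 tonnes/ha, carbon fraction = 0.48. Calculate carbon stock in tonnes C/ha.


Formula: Carbon Stock = Biomass * Carbon Fraction
C = 437.3 t/ha * 0.48
C = 209.9 t C/ha

209.9


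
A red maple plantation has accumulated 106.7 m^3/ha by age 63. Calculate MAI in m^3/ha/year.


Formula: MAI = Total Volume / Stand Age
MAI = 106.7 m^3/ha / 63 years
MAI = 1.69 m^3/ha/year

1.69


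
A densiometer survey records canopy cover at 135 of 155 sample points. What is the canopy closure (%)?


Formula: Canopy closure = covered points / total points * 100
Closure = 135 / 155 * 100
Closure = 0.871 * 100 = 87.1%

87.1


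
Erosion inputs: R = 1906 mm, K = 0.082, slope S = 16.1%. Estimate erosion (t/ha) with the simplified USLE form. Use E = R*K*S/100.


Formula: E = R * K * S / 100  (simplified USLE)
R * K = 1906 * 0.082 = 156.292
E = 156.292 * 16.1 / 100 = 25.16 t/ha

25.16


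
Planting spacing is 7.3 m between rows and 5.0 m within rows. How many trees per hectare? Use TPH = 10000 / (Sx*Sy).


Formula: TPH = 10000 m^2/ha / (spacing_x * spacing_y)
Area per tree = 7.3 m * 5.0 m = 36.5 m^2
TPH = 10000 / 36.5 = 274 trees/ha

274


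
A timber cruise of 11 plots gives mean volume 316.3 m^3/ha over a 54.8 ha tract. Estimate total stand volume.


Formula: Total Volume = Mean Volume per ha * Total Area
Total Volume = 316.3 m^3/ha * 54.8 ha
Total Volume = 17333 m^3

17333


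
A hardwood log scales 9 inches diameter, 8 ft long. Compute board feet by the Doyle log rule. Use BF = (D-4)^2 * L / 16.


Doyle: BF = (D - 4)^2 * L / 16
Adjusted diameter = 9 - 4 = 5 in
(D-4)^2 = 5^2 = 25
BF = 25 * 8 / 16 = 13 BF

13


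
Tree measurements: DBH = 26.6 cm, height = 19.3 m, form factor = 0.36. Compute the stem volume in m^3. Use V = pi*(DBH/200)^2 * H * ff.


Formula: V = pi * (DBH/200)^2 * H * ff
Radius = DBH/200 = 26.6/200 = 0.133 m
Radius^2 = 0.133^2 = 0.017689 m^2
V = pi * 0.017689 * 19.3 * 0.36
V = 0.386 m^3

0.386


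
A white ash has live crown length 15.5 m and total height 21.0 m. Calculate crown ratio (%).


Formula: Crown Ratio = (Crown Length / Total Height) * 100
CR = (15.5 m / 21.0 m) * 100
CR = 0.7381 * 100 = 73.8%

73.8


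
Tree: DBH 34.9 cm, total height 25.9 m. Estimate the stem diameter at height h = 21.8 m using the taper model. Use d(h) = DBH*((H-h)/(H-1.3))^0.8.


Taper: d(h) = DBH * ((H - h) / (H - 1.3))^0.8
Numerator = H - h = 25.9 - 21.8 = 4.1 m
Denominator = H - 1.3 = 25.9 - 1.3 = 24.6 m
Ratio = 4.1 / 24.6 = 0.16667
d = 34.9 * 0.16667^0.8 = 8.3 cm

8.3


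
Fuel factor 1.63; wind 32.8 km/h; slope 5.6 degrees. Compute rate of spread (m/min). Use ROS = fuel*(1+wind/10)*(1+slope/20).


Formula: ROS = fuel * (1 + wind/10) * (1 + slope/20)
Wind factor = 1 + 32.8/10 = 4.28
Slope factor = 1 + 5.6/20 = 1.28
ROS = 1.63 * 4.28 * 1.28 = 8.93 m/min

8.93


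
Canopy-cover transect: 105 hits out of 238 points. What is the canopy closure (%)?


Formula: Canopy closure = covered points / total points * 100
Closure = 105 / 238 * 100
Closure = 0.4412 * 100 = 44.1%

44.1


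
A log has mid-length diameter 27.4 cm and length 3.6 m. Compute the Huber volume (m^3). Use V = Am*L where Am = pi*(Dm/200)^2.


Huber: V = Am * L,  Am = pi*(Dm/200)^2
Am = pi*(27.4/200)^2 = 0.058965 m^2
V = 0.058965*3.6 = 0.2123 m^3

0.2123


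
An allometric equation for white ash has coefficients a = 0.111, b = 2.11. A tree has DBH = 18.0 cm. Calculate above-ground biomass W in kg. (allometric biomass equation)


Formula: W = a * DBH^b  (allometric power law)
DBH^b = 18.0^2.11 = 445.2716
W = 0.111 * 445.2716 = 49.4 kg

49.4


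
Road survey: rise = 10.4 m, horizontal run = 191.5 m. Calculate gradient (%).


Formula: Gradient = rise / run * 100
Gradient = 10.4 / 191.5 * 100 = 5.4%

5.4


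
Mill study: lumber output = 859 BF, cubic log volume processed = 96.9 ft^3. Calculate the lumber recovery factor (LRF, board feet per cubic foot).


Formula: LRF = Lumber Output (BF) / Log Input (ft^3)
LRF = 859 BF / 96.9 ft^3
LRF = 8.86 BF/ft^3

8.86


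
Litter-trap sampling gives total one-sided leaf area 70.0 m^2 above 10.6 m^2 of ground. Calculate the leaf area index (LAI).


Formula: LAI = total leaf area / ground area  (dimensionless)
LAI = 70.0 m^2 / 10.6 m^2
LAI = 6.6

6.6


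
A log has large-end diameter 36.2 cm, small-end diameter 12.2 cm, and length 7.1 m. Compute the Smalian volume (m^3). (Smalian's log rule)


Smalian: V = (A1 + A2)/2 * L,  A = pi*(D/200)^2
A1 = pi*(36.2/200)^2 = 0.102922 m^2
A2 = pi*(12.2/200)^2 = 0.01169 m^2
V = (0.102922+0.01169)/2*7.1 = 0.4069 m^3

0.4069


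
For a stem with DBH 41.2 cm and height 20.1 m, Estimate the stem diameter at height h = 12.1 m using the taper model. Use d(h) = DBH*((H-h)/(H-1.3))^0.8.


Taper: d(h) = DBH * ((H - h) / (H - 1.3))^0.8
Numerator = H - h = 20.1 - 12.1 = 8.0 m
Denominator = H - 1.3 = 20.1 - 1.3 = 18.8 m
Ratio = 8.0 / 18.8 = 0.42553
d = 41.2 * 0.42553^0.8 = 20.8 cm

20.8


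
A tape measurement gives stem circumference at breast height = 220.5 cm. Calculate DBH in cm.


Formula: DBH = C / pi
DBH = 220.5 / pi
pi = 3.14159...
DBH = 70.2 cm

70.2


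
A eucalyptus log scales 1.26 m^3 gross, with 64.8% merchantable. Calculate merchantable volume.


Formula: MV = V_total * (merchantable_pct / 100)
Merchantable fraction = 64.8% / 100 = 0.648
MV = 1.26 m^3 * 0.648 = 0.816 m^3

0.816


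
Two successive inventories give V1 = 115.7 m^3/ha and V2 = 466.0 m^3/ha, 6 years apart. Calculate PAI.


Formula: PAI = (V_T2 - V_T1) / (T2 - T1)
Volume increment = 466.0 - 115.7 = 350.3 m^3/ha
PAI = 350.3 / 6 = 58.38 m^3/ha/year

58.38


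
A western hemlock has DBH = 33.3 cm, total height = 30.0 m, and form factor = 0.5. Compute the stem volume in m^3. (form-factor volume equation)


Formula: V = pi * (DBH/200)^2 * H * ff
Radius = DBH/200 = 33.3/200 = 0.1665 m
Radius^2 = 0.1665^2 = 0.02772225 m^2
V = pi * 0.02772225 * 30.0 * 0.5
V = 1.306 m^3

1.306


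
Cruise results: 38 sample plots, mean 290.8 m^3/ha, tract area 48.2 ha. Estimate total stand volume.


Formula: Total Volume = Mean Volume per ha * Total Area
Total Volume = 290.8 m^3/ha * 48.2 ha
Total Volume = 14017 m^3

14017


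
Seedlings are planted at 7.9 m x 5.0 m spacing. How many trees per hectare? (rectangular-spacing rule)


Formula: TPH = 10000 m^2/ha / (spacing_x * spacing_y)
Area per tree = 7.9 m * 5.0 m = 39.5 m^2
TPH = 10000 / 39.5 = 253 trees/ha

253


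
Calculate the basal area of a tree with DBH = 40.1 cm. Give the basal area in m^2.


Formula: BA = pi * (DBH/2)^2 / 10000  (cm^2 to m^2)
Radius = DBH/2 = 40.1/2 = 20.05 cm
BA = pi * 20.05^2 / 10000
   = 1262.9281 cm^2 / 10000
   = 0.1263 m^2

0.1263


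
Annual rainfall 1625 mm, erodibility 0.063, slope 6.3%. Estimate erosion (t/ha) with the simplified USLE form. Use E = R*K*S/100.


Formula: E = R * K * S / 100  (simplified USLE)
R * K = 1625 * 0.063 = 102.375
E = 102.375 * 6.3 / 100 = 6.45 t/ha

6.45


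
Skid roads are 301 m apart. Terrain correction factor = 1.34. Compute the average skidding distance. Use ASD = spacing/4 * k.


Formula: ASD = (spacing / 4) * correction
Uncorrected distance = spacing / 4 = 301 / 4 = 75.25 m
ASD = 75.25 * 1.34 = 101 m

101


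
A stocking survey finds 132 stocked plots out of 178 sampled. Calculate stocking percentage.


Formula: Stocking % = stocked plots / total plots * 100
Stocking = 132 / 178 * 100
Stocking = 0.7416 * 100 = 74.2%

74.2


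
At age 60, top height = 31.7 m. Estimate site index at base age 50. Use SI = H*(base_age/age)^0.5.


Formula: SI = H_dom * (base_age / age)^0.5
Age ratio = 50 / 60 = 0.83333
sqrt(age_ratio) = 0.91287
SI = 31.7 * 0.91287 = 28.9 m

28.9


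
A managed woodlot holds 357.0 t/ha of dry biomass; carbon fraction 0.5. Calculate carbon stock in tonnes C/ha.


Formula: Carbon Stock = Biomass * Carbon Fraction
C = 357.0 t/ha * 0.5
C = 178.5 t C/ha

178.5


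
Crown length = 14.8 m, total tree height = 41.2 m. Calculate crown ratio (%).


Formula: Crown Ratio = (Crown Length / Total Height) * 100
CR = (14.8 m / 41.2 m) * 100
CR = 0.3592 * 100 = 35.9%

35.9


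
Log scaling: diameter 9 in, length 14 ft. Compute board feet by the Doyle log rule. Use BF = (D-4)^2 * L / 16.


Doyle: BF = (D - 4)^2 * L / 16
Adjusted diameter = 9 - 4 = 5 in
(D-4)^2 = 5^2 = 25
BF = 25 * 14 / 16 = 22 BF

22


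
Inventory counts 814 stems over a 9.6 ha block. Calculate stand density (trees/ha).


Formula: Stand Density = N_trees / Area_ha
Density = 814 trees / 9.6 ha
Density = 85 trees/ha

85


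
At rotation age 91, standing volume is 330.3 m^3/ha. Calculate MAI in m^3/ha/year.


Formula: MAI = Total Volume / Stand Age
MAI = 330.3 m^3/ha / 91 years
MAI = 3.63 m^3/ha/year

3.63


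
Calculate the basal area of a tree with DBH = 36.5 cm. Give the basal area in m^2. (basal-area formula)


Formula: BA = pi * (DBH/2)^2 / 10000  (cm^2 to m^2)
Radius = DBH/2 = 36.5/2 = 18.25 cm
BA = pi * 18.25^2 / 10000
   = 1046.3467 cm^2 / 10000
   = 0.1046 m^2

0.1046


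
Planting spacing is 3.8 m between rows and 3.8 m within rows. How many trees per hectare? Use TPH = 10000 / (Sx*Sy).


Formula: TPH = 10000 m^2/ha / (spacing_x * spacing_y)
Area per tree = 3.8 m * 3.8 m = 14.44 m^2
TPH = 10000 / 14.44 = 693 trees/ha

693


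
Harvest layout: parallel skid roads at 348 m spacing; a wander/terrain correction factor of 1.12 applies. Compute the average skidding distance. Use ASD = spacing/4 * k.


Formula: ASD = (spacing / 4) * correction
Uncorrected distance = spacing / 4 = 348 / 4 = 87 m
ASD = 87 * 1.12 = 97 m

97


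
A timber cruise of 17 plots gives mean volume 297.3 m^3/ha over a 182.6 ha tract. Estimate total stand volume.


Formula: Total Volume = Mean Volume per ha * Total Area
Total Volume = 297.3 m^3/ha * 182.6 ha
Total Volume = 54287 m^3

54287


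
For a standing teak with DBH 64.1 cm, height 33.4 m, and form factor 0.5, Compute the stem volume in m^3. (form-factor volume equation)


Formula: V = pi * (DBH/200)^2 * H * ff
Radius = DBH/200 = 64.1/200 = 0.3205 m
Radius^2 = 0.3205^2 = 0.10272025 m^2
V = pi * 0.10272025 * 33.4 * 0.5
V = 5.389 m^3

5.389


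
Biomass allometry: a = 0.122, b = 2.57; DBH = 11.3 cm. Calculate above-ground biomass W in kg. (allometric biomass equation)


Formula: W = a * DBH^b  (allometric power law)
DBH^b = 11.3^2.57 = 508.6413
W = 0.122 * 508.6413 = 62.1 kg

62.1


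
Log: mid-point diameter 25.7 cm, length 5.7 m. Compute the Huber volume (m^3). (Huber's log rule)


Huber: V = Am * L,  Am = pi*(Dm/200)^2
Am = pi*(25.7/200)^2 = 0.051875 m^2
V = 0.051875*5.7 = 0.2957 m^3

0.2957


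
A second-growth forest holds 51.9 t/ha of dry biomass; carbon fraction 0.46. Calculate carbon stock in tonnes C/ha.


Formula: Carbon Stock = Biomass * Carbon Fraction
C = 51.9 t/ha * 0.46
C = 23.9 t C/ha

23.9


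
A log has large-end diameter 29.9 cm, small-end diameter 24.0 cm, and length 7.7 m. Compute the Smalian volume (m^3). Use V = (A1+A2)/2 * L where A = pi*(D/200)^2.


Smalian: V = (A1 + A2)/2 * L,  A = pi*(D/200)^2
A1 = pi*(29.9/200)^2 = 0.070215 m^2
A2 = pi*(24.0/200)^2 = 0.045239 m^2
V = (0.070215+0.045239)/2*7.7 = 0.4445 m^3

0.4445


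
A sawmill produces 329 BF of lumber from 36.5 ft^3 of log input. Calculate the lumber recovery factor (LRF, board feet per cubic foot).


Formula: LRF = Lumber Output (BF) / Log Input (ft^3)
LRF = 329 BF / 36.5 ft^3
LRF = 9.01 BF/ft^3

9.01


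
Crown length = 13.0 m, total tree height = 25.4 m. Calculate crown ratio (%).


Formula: Crown Ratio = (Crown Length / Total Height) * 100
CR = (13.0 m / 25.4 m) * 100
CR = 0.5118 * 100 = 51.2%

51.2


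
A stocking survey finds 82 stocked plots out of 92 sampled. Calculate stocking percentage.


Formula: Stocking % = stocked plots / total plots * 100
Stocking = 82 / 92 * 100
Stocking = 0.8913 * 100 = 89.1%

89.1


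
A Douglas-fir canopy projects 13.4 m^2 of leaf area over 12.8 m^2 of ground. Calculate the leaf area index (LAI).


Formula: LAI = total leaf area / ground area  (dimensionless)
LAI = 13.4 m^2 / 12.8 m^2
LAI = 1.05

1.05


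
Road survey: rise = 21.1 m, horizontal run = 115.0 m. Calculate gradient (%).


Formula: Gradient = rise / run * 100
Gradient = 21.1 / 115.0 * 100 = 18.3%

18.3


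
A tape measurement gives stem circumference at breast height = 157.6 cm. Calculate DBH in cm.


Formula: DBH = C / pi
DBH = 157.6 / pi
pi = 3.14159...
DBH = 50.2 cm

50.2


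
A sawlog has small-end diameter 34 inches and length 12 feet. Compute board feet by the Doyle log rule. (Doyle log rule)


Doyle: BF = (D - 4)^2 * L / 16
Adjusted diameter = 34 - 4 = 30 in
(D-4)^2 = 30^2 = 900
BF = 900 * 12 / 16 = 675 BF

675


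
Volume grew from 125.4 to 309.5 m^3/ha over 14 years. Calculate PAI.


Formula: PAI = (V_T2 - V_T1) / (T2 - T1)
Volume increment = 309.5 - 125.4 = 184.1 m^3/ha
PAI = 184.1 / 14 = 13.15 m^3/ha/year

13.15


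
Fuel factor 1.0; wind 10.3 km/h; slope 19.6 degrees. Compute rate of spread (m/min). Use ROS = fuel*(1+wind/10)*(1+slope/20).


Formula: ROS = fuel * (1 + wind/10) * (1 + slope/20)
Wind factor = 1 + 10.3/10 = 2.03
Slope factor = 1 + 19.6/20 = 1.98
ROS = 1.0 * 2.03 * 1.98 = 4.02 m/min

4.02


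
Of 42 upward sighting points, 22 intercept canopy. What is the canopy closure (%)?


Formula: Canopy closure = covered points / total points * 100
Closure = 22 / 42 * 100
Closure = 0.5238 * 100 = 52.4%

52.4


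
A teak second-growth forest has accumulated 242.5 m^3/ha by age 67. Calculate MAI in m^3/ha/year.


Formula: MAI = Total Volume / Stand Age
MAI = 242.5 m^3/ha / 67 years
MAI = 3.62 m^3/ha/year

3.62


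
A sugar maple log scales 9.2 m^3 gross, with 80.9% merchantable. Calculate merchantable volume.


Formula: MV = V_total * (merchantable_pct / 100)
Merchantable fraction = 80.9% / 100 = 0.809
MV = 9.2 m^3 * 0.809 = 7.443 m^3

7.443


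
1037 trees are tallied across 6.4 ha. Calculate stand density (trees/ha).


Formula: Stand Density = N_trees / Area_ha
Density = 1037 trees / 6.4 ha
Density = 162 trees/ha

162


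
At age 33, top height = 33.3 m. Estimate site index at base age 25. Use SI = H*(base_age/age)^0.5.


Formula: SI = H_dom * (base_age / age)^0.5
Age ratio = 25 / 33 = 0.75758
sqrt(age_ratio) = 0.87039
SI = 33.3 * 0.87039 = 29.0 m

29.0


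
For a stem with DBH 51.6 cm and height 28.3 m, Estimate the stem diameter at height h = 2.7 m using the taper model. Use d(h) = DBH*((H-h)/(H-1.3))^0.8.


Taper: d(h) = DBH * ((H - h) / (H - 1.3))^0.8
Numerator = H - h = 28.3 - 2.7 = 25.6 m
Denominator = H - 1.3 = 28.3 - 1.3 = 27.0 m
Ratio = 25.6 / 27.0 = 0.94815
d = 51.6 * 0.94815^0.8 = 49.4 cm

49.4


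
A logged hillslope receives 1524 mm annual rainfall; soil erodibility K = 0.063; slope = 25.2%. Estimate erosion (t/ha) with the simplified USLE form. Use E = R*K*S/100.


Formula: E = R * K * S / 100  (simplified USLE)
R * K = 1524 * 0.063 = 96.012
E = 96.012 * 25.2 / 100 = 24.2 t/ha

24.2


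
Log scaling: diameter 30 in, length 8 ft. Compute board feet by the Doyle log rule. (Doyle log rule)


Doyle: BF = (D - 4)^2 * L / 16
Adjusted diameter = 30 - 4 = 26 in
(D-4)^2 = 26^2 = 676
BF = 676 * 8 / 16 = 338 BF

338


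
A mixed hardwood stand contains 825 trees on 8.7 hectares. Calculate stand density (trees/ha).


Formula: Stand Density = N_trees / Area_ha
Density = 825 trees / 8.7 ha
Density = 95 trees/ha

95


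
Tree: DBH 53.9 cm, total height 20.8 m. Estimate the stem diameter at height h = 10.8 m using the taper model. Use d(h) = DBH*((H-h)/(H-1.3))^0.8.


Taper: d(h) = DBH * ((H - h) / (H - 1.3))^0.8
Numerator = H - h = 20.8 - 10.8 = 10.0 m
Denominator = H - 1.3 = 20.8 - 1.3 = 19.5 m
Ratio = 10.0 / 19.5 = 0.51282
d = 53.9 * 0.51282^0.8 = 31.6 cm

31.6


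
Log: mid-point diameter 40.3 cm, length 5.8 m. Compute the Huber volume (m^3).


Huber: V = Am * L,  Am = pi*(Dm/200)^2
Am = pi*(40.3/200)^2 = 0.127556 m^2
V = 0.127556*5.8 = 0.7398 m^3

0.7398


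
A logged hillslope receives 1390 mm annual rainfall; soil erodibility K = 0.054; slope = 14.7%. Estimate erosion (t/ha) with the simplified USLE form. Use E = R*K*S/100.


Formula: E = R * K * S / 100  (simplified USLE)
R * K = 1390 * 0.054 = 75.06
E = 75.06 * 14.7 / 100 = 11.03 t/ha

11.03


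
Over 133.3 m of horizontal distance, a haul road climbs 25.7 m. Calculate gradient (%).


Formula: Gradient = rise / run * 100
Gradient = 25.7 / 133.3 * 100 = 19.3%

19.3


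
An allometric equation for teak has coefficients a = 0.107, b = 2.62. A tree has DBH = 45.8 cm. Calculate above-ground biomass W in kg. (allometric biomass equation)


Formula: W = a * DBH^b  (allometric power law)
DBH^b = 45.8^2.62 = 22462.9894
W = 0.107 * 22462.9894 = 2403.5 kg

2403.5


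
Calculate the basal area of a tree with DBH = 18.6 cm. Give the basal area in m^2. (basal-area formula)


Formula: BA = pi * (DBH/2)^2 / 10000  (cm^2 to m^2)
Radius = DBH/2 = 18.6/2 = 9.3 cm
BA = pi * 9.3^2 / 10000
   = 271.7163 cm^2 / 10000
   = 0.0272 m^2

0.0272


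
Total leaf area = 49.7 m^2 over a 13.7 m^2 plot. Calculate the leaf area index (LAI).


Formula: LAI = total leaf area / ground area  (dimensionless)
LAI = 49.7 m^2 / 13.7 m^2
LAI = 3.63

3.63


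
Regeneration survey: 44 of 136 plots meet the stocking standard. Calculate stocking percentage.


Formula: Stocking % = stocked plots / total plots * 100
Stocking = 44 / 136 * 100
Stocking = 0.3235 * 100 = 32.4%

32.4


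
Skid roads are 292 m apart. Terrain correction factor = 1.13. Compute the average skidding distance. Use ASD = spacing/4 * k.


Formula: ASD = (spacing / 4) * correction
Uncorrected distance = spacing / 4 = 292 / 4 = 73 m
ASD = 73 * 1.13 = 82 m

82


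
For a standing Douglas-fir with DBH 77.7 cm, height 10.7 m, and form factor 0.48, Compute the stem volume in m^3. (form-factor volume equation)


Formula: V = pi * (DBH/200)^2 * H * ff
Radius = DBH/200 = 77.7/200 = 0.3885 m
Radius^2 = 0.3885^2 = 0.15093225 m^2
V = pi * 0.15093225 * 10.7 * 0.48
V = 2.435 m^3

2.435


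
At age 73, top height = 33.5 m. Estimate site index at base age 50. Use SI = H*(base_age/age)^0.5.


Formula: SI = H_dom * (base_age / age)^0.5
Age ratio = 50 / 73 = 0.68493
sqrt(age_ratio) = 0.82761
SI = 33.5 * 0.82761 = 27.7 m

27.7


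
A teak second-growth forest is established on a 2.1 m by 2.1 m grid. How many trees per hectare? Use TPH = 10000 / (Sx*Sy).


Formula: TPH = 10000 m^2/ha / (spacing_x * spacing_y)
Area per tree = 2.1 m * 2.1 m = 4.41 m^2
TPH = 10000 / 4.41 = 2268 trees/ha

2268


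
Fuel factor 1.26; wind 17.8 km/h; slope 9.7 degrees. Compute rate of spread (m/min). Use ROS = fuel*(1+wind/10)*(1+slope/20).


Formula: ROS = fuel * (1 + wind/10) * (1 + slope/20)
Wind factor = 1 + 17.8/10 = 2.78
Slope factor = 1 + 9.7/20 = 1.485
ROS = 1.26 * 2.78 * 1.485 = 5.2 m/min

5.2


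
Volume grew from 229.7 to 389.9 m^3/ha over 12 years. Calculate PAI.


Formula: PAI = (V_T2 - V_T1) / (T2 - T1)
Volume increment = 389.9 - 229.7 = 160.2 m^3/ha
PAI = 160.2 / 12 = 13.35 m^3/ha/year

13.35


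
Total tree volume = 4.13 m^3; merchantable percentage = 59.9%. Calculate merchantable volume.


Formula: MV = V_total * (merchantable_pct / 100)
Merchantable fraction = 59.9% / 100 = 0.599
MV = 4.13 m^3 * 0.599 = 2.474 m^3

2.474


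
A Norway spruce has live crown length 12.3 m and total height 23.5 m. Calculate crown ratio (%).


Formula: Crown Ratio = (Crown Length / Total Height) * 100
CR = (12.3 m / 23.5 m) * 100
CR = 0.5234 * 100 = 52.3%

52.3


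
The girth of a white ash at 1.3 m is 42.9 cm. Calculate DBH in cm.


Formula: DBH = C / pi
DBH = 42.9 / pi
pi = 3.14159...
DBH = 13.7 cm

13.7


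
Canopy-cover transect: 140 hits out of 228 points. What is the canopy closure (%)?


Formula: Canopy closure = covered points / total points * 100
Closure = 140 / 228 * 100
Closure = 0.614 * 100 = 61.4%

61.4


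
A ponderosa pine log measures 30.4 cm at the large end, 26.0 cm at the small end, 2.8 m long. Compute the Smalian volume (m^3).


Smalian: V = (A1 + A2)/2 * L,  A = pi*(D/200)^2
A1 = pi*(30.4/200)^2 = 0.072583 m^2
A2 = pi*(26.0/200)^2 = 0.053093 m^2
V = (0.072583+0.053093)/2*2.8 = 0.1759 m^3

0.1759


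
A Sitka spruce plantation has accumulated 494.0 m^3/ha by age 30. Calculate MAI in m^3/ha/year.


Formula: MAI = Total Volume / Stand Age
MAI = 494.0 m^3/ha / 30 years
MAI = 16.47 m^3/ha/year

16.47


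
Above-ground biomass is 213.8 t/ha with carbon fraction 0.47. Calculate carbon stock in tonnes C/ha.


Formula: Carbon Stock = Biomass * Carbon Fraction
C = 213.8 t/ha * 0.47
C = 100.5 t C/ha

100.5


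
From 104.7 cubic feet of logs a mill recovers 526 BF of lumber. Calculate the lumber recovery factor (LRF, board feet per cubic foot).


Formula: LRF = Lumber Output (BF) / Log Input (ft^3)
LRF = 526 BF / 104.7 ft^3
LRF = 5.02 BF/ft^3

5.02


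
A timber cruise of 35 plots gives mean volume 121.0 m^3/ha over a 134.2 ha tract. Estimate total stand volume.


Formula: Total Volume = Mean Volume per ha * Total Area
Total Volume = 121.0 m^3/ha * 134.2 ha
Total Volume = 16238 m^3

16238


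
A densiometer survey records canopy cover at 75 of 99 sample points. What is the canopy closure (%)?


Formula: Canopy closure = covered points / total points * 100
Closure = 75 / 99 * 100
Closure = 0.7576 * 100 = 75.8%

75.8


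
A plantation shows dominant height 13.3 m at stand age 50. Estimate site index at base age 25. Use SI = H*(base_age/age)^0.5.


Formula: SI = H_dom * (base_age / age)^0.5
Age ratio = 25 / 50 = 0.5
sqrt(age_ratio) = 0.70711
SI = 13.3 * 0.70711 = 9.4 m

9.4


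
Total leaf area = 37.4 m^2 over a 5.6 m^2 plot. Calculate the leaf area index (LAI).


Formula: LAI = total leaf area / ground area  (dimensionless)
LAI = 37.4 m^2 / 5.6 m^2
LAI = 6.68

6.68


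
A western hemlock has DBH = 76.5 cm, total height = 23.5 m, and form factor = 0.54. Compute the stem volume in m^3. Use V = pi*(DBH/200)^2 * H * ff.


Formula: V = pi * (DBH/200)^2 * H * ff
Radius = DBH/200 = 76.5/200 = 0.3825 m
Radius^2 = 0.3825^2 = 0.14630625 m^2
V = pi * 0.14630625 * 23.5 * 0.54
V = 5.833 m^3

5.833


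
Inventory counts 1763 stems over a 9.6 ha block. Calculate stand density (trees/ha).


Formula: Stand Density = N_trees / Area_ha
Density = 1763 trees / 9.6 ha
Density = 184 trees/ha

184


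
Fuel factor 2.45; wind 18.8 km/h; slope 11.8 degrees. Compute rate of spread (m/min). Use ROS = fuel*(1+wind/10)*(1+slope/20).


Formula: ROS = fuel * (1 + wind/10) * (1 + slope/20)
Wind factor = 1 + 18.8/10 = 2.88
Slope factor = 1 + 11.8/20 = 1.59
ROS = 2.45 * 2.88 * 1.59 = 11.22 m/min

11.22


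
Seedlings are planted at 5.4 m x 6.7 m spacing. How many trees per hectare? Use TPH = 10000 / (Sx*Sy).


Formula: TPH = 10000 m^2/ha / (spacing_x * spacing_y)
Area per tree = 5.4 m * 6.7 m = 36.18 m^2
TPH = 10000 / 36.18 = 276 trees/ha

276


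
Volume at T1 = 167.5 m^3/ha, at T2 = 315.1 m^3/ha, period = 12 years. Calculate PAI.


Formula: PAI = (V_T2 - V_T1) / (T2 - T1)
Volume increment = 315.1 - 167.5 = 147.6 m^3/ha
PAI = 147.6 / 12 = 12.3 m^3/ha/year

12.3


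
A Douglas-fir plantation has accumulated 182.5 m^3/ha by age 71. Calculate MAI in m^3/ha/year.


Formula: MAI = Total Volume / Stand Age
MAI = 182.5 m^3/ha / 71 years
MAI = 2.57 m^3/ha/year

2.57


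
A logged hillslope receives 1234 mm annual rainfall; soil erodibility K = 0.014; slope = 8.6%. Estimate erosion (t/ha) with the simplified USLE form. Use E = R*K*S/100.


Formula: E = R * K * S / 100  (simplified USLE)
R * K = 1234 * 0.014 = 17.276
E = 17.276 * 8.6 / 100 = 1.49 t/ha

1.49


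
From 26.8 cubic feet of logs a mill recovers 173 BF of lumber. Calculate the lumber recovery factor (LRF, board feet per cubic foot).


Formula: LRF = Lumber Output (BF) / Log Input (ft^3)
LRF = 173 BF / 26.8 ft^3
LRF = 6.46 BF/ft^3

6.46


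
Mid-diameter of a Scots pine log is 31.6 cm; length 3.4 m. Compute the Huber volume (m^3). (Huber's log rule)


Huber: V = Am * L,  Am = pi*(Dm/200)^2
Am = pi*(31.6/200)^2 = 0.078427 m^2
V = 0.078427*3.4 = 0.2667 m^3

0.2667


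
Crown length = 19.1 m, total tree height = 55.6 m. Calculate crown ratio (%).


Formula: Crown Ratio = (Crown Length / Total Height) * 100
CR = (19.1 m / 55.6 m) * 100
CR = 0.3435 * 100 = 34.4%

34.4


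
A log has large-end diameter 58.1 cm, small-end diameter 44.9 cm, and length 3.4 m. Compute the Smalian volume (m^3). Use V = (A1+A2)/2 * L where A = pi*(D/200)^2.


Smalian: V = (A1 + A2)/2 * L,  A = pi*(D/200)^2
A1 = pi*(58.1/200)^2 = 0.26512 m^2
A2 = pi*(44.9/200)^2 = 0.158337 m^2
V = (0.26512+0.158337)/2*3.4 = 0.7199 m^3

0.7199


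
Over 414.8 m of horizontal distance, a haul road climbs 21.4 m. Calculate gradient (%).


Formula: Gradient = rise / run * 100
Gradient = 21.4 / 414.8 * 100 = 5.2%

5.2


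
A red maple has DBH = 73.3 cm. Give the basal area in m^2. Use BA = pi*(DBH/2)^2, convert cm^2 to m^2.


Formula: BA = pi * (DBH/2)^2 / 10000  (cm^2 to m^2)
Radius = DBH/2 = 73.3/2 = 36.65 cm
BA = pi * 36.65^2 / 10000
   = 4219.8579 cm^2 / 10000
   = 0.422 m^2

0.422


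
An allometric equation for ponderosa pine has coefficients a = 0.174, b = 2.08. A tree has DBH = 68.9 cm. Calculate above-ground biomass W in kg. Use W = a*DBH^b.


Formula: W = a * DBH^b  (allometric power law)
DBH^b = 68.9^2.08 = 6660.3336
W = 0.174 * 6660.3336 = 1158.9 kg

1158.9


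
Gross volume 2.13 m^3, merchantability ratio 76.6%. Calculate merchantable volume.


Formula: MV = V_total * (merchantable_pct / 100)
Merchantable fraction = 76.6% / 100 = 0.766
MV = 2.13 m^3 * 0.766 = 1.632 m^3

1.632


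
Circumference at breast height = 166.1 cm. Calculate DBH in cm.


Formula: DBH = C / pi
DBH = 166.1 / pi
pi = 3.14159...
DBH = 52.9 cm

52.9


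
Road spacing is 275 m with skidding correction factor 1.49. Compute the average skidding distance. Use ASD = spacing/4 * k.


Formula: ASD = (spacing / 4) * correction
Uncorrected distance = spacing / 4 = 275 / 4 = 68.75 m
ASD = 68.75 * 1.49 = 102 m

102


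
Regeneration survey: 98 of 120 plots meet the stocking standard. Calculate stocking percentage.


Formula: Stocking % = stocked plots / total plots * 100
Stocking = 98 / 120 * 100
Stocking = 0.8167 * 100 = 81.7%

81.7


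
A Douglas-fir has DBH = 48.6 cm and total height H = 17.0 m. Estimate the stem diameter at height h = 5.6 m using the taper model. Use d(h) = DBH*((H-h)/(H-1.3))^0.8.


Taper: d(h) = DBH * ((H - h) / (H - 1.3))^0.8
Numerator = H - h = 17.0 - 5.6 = 11.4 m
Denominator = H - 1.3 = 17.0 - 1.3 = 15.7 m
Ratio = 11.4 / 15.7 = 0.72611
d = 48.6 * 0.72611^0.8 = 37.6 cm

37.6


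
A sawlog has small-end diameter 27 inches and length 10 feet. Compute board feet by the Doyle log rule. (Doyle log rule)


Doyle: BF = (D - 4)^2 * L / 16
Adjusted diameter = 27 - 4 = 23 in
(D-4)^2 = 23^2 = 529
BF = 529 * 10 / 16 = 331 BF

331


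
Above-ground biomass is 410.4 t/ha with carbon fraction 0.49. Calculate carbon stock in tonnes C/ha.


Formula: Carbon Stock = Biomass * Carbon Fraction
C = 410.4 t/ha * 0.49
C = 201.1 t C/ha

201.1


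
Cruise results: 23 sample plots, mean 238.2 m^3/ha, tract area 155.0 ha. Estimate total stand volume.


Formula: Total Volume = Mean Volume per ha * Total Area
Total Volume = 238.2 m^3/ha * 155.0 ha
Total Volume = 36921 m^3

36921


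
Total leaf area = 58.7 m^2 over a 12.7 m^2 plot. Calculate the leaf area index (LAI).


Formula: LAI = total leaf area / ground area  (dimensionless)
LAI = 58.7 m^2 / 12.7 m^2
LAI = 4.62

4.62


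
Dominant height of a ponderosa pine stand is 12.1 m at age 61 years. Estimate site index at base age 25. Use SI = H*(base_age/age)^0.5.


Formula: SI = H_dom * (base_age / age)^0.5
Age ratio = 25 / 61 = 0.40984
sqrt(age_ratio) = 0.64018
SI = 12.1 * 0.64018 = 7.7 m

7.7


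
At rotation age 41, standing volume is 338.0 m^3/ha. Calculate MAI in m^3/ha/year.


Formula: MAI = Total Volume / Stand Age
MAI = 338.0 m^3/ha / 41 years
MAI = 8.24 m^3/ha/year

8.24


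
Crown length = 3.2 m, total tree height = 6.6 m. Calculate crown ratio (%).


Formula: Crown Ratio = (Crown Length / Total Height) * 100
CR = (3.2 m / 6.6 m) * 100
CR = 0.4848 * 100 = 48.5%

48.5


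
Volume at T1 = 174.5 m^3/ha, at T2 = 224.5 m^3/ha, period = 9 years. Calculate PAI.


Formula: PAI = (V_T2 - V_T1) / (T2 - T1)
Volume increment = 224.5 - 174.5 = 50.0 m^3/ha
PAI = 50.0 / 9 = 5.56 m^3/ha/year

5.56


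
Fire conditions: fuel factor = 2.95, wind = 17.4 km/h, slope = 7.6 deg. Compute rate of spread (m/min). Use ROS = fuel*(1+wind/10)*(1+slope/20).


Formula: ROS = fuel * (1 + wind/10) * (1 + slope/20)
Wind factor = 1 + 17.4/10 = 2.74
Slope factor = 1 + 7.6/20 = 1.38
ROS = 2.95 * 2.74 * 1.38 = 11.15 m/min

11.15


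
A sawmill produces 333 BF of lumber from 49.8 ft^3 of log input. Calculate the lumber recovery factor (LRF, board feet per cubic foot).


Formula: LRF = Lumber Output (BF) / Log Input (ft^3)
LRF = 333 BF / 49.8 ft^3
LRF = 6.69 BF/ft^3

6.69


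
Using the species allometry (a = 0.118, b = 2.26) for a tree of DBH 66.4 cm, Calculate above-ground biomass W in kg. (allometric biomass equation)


Formula: W = a * DBH^b  (allometric power law)
DBH^b = 66.4^2.26 = 13125.0165
W = 0.118 * 13125.0165 = 1548.8 kg

1548.8


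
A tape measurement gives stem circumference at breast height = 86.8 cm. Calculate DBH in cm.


Formula: DBH = C / pi
DBH = 86.8 / pi
pi = 3.14159...
DBH = 27.6 cm

27.6


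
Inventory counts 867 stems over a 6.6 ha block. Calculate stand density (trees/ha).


Formula: Stand Density = N_trees / Area_ha
Density = 867 trees / 6.6 ha
Density = 131 trees/ha

131


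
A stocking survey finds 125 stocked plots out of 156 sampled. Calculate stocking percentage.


Formula: Stocking % = stocked plots / total plots * 100
Stocking = 125 / 156 * 100
Stocking = 0.8013 * 100 = 80.1%

80.1


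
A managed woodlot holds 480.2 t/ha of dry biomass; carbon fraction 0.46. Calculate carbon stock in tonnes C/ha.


Formula: Carbon Stock = Biomass * Carbon Fraction
C = 480.2 t/ha * 0.46
C = 220.9 t C/ha

220.9


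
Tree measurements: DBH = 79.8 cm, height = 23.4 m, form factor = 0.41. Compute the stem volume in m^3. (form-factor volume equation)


Formula: V = pi * (DBH/200)^2 * H * ff
Radius = DBH/200 = 79.8/200 = 0.399 m
Radius^2 = 0.399^2 = 0.159201 m^2
V = pi * 0.159201 * 23.4 * 0.41
V = 4.798 m^3

4.798


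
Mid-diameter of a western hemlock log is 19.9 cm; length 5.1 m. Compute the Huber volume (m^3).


Huber: V = Am * L,  Am = pi*(Dm/200)^2
Am = pi*(19.9/200)^2 = 0.031103 m^2
V = 0.031103*5.1 = 0.1586 m^3

0.1586


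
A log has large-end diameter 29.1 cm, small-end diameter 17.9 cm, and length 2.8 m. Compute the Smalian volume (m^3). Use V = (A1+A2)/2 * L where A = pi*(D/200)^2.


Smalian: V = (A1 + A2)/2 * L,  A = pi*(D/200)^2
A1 = pi*(29.1/200)^2 = 0.066508 m^2
A2 = pi*(17.9/200)^2 = 0.025165 m^2
V = (0.066508+0.025165)/2*2.8 = 0.1283 m^3

0.1283


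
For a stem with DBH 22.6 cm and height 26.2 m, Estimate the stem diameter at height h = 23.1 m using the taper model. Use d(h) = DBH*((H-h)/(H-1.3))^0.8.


Taper: d(h) = DBH * ((H - h) / (H - 1.3))^0.8
Numerator = H - h = 26.2 - 23.1 = 3.1 m
Denominator = H - 1.3 = 26.2 - 1.3 = 24.9 m
Ratio = 3.1 / 24.9 = 0.1245
d = 22.6 * 0.1245^0.8 = 4.3 cm

4.3


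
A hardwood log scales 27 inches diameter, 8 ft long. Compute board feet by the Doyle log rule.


Doyle: BF = (D - 4)^2 * L / 16
Adjusted diameter = 27 - 4 = 23 in
(D-4)^2 = 23^2 = 529
BF = 529 * 8 / 16 = 265 BF

265


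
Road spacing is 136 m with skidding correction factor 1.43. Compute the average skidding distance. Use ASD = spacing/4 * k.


Formula: ASD = (spacing / 4) * correction
Uncorrected distance = spacing / 4 = 136 / 4 = 34 m
ASD = 34 * 1.43 = 49 m

49


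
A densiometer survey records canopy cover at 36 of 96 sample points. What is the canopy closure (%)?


Formula: Canopy closure = covered points / total points * 100
Closure = 36 / 96 * 100
Closure = 0.375 * 100 = 37.5%

37.5


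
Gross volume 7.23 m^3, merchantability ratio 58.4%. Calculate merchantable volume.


Formula: MV = V_total * (merchantable_pct / 100)
Merchantable fraction = 58.4% / 100 = 0.584
MV = 7.23 m^3 * 0.584 = 4.222 m^3

4.222


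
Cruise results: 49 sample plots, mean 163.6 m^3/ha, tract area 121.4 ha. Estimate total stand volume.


Formula: Total Volume = Mean Volume per ha * Total Area
Total Volume = 163.6 m^3/ha * 121.4 ha
Total Volume = 19861 m^3

19861


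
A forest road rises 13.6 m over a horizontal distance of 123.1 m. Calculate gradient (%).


Formula: Gradient = rise / run * 100
Gradient = 13.6 / 123.1 * 100 = 11.0%

11.0


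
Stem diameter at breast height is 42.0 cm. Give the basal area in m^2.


Formula: BA = pi * (DBH/2)^2 / 10000  (cm^2 to m^2)
Radius = DBH/2 = 42.0/2 = 21.0 cm
BA = pi * 21.0^2 / 10000
   = 1385.4424 cm^2 / 10000
   = 0.1385 m^2

0.1385


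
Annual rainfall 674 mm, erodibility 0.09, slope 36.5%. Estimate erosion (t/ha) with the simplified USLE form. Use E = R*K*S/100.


Formula: E = R * K * S / 100  (simplified USLE)
R * K = 674 * 0.09 = 60.66
E = 60.66 * 36.5 / 100 = 22.14 t/ha

22.14


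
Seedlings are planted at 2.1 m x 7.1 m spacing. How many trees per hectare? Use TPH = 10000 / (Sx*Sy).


Formula: TPH = 10000 m^2/ha / (spacing_x * spacing_y)
Area per tree = 2.1 m * 7.1 m = 14.91 m^2
TPH = 10000 / 14.91 = 671 trees/ha

671


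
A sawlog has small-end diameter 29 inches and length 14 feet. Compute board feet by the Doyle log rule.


Doyle: BF = (D - 4)^2 * L / 16
Adjusted diameter = 29 - 4 = 25 in
(D-4)^2 = 25^2 = 625
BF = 625 * 14 / 16 = 547 BF

547


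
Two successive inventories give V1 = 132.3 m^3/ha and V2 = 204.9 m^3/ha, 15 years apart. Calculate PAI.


Formula: PAI = (V_T2 - V_T1) / (T2 - T1)
Volume increment = 204.9 - 132.3 = 72.6 m^3/ha
PAI = 72.6 / 15 = 4.84 m^3/ha/year

4.84


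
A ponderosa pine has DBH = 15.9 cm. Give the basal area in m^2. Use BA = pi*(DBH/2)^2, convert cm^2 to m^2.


Formula: BA = pi * (DBH/2)^2 / 10000  (cm^2 to m^2)
Radius = DBH/2 = 15.9/2 = 7.95 cm
BA = pi * 7.95^2 / 10000
   = 198.5565 cm^2 / 10000
   = 0.0199 m^2

0.0199


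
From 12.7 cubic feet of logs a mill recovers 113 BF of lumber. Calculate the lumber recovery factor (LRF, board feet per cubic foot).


Formula: LRF = Lumber Output (BF) / Log Input (ft^3)
LRF = 113 BF / 12.7 ft^3
LRF = 8.9 BF/ft^3

8.9


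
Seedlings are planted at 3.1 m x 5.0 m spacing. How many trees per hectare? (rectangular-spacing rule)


Formula: TPH = 10000 m^2/ha / (spacing_x * spacing_y)
Area per tree = 3.1 m * 5.0 m = 15.5 m^2
TPH = 10000 / 15.5 = 645 trees/ha

645


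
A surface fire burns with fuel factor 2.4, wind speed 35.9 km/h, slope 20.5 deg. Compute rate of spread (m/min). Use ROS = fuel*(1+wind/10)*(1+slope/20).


Formula: ROS = fuel * (1 + wind/10) * (1 + slope/20)
Wind factor = 1 + 35.9/10 = 4.59
Slope factor = 1 + 20.5/20 = 2.025
ROS = 2.4 * 4.59 * 2.025 = 22.31 m/min

22.31


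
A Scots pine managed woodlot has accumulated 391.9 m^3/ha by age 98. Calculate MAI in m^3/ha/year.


Formula: MAI = Total Volume / Stand Age
MAI = 391.9 m^3/ha / 98 years
MAI = 4.0 m^3/ha/year

4.0


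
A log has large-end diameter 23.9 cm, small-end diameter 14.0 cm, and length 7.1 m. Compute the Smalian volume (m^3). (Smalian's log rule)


Smalian: V = (A1 + A2)/2 * L,  A = pi*(D/200)^2
A1 = pi*(23.9/200)^2 = 0.044863 m^2
A2 = pi*(14.0/200)^2 = 0.015394 m^2
V = (0.044863+0.015394)/2*7.1 = 0.2139 m^3

0.2139


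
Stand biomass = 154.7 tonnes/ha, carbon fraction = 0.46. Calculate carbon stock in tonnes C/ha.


Formula: Carbon Stock = Biomass * Carbon Fraction
C = 154.7 t/ha * 0.46
C = 71.2 t C/ha

71.2


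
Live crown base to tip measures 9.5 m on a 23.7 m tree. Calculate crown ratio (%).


Formula: Crown Ratio = (Crown Length / Total Height) * 100
CR = (9.5 m / 23.7 m) * 100
CR = 0.4008 * 100 = 40.1%

40.1
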